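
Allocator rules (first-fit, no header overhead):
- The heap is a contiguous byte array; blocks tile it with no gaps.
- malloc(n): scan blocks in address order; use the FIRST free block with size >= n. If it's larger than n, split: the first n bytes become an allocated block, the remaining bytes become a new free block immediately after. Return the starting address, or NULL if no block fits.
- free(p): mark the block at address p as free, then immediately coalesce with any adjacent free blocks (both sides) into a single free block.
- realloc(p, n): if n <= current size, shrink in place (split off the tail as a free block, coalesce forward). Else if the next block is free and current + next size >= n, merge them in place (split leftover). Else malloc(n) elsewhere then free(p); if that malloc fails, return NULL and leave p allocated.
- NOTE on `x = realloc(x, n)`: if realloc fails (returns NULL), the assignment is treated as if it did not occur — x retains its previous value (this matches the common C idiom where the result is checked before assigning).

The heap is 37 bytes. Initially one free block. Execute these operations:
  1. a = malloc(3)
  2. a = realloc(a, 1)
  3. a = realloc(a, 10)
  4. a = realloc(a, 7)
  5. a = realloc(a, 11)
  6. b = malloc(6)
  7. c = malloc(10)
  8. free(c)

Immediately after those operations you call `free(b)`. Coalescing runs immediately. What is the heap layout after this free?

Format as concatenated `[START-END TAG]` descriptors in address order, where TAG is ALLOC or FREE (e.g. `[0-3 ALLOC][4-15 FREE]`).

Answer: [0-10 ALLOC][11-36 FREE]

Derivation:
Op 1: a = malloc(3) -> a = 0; heap: [0-2 ALLOC][3-36 FREE]
Op 2: a = realloc(a, 1) -> a = 0; heap: [0-0 ALLOC][1-36 FREE]
Op 3: a = realloc(a, 10) -> a = 0; heap: [0-9 ALLOC][10-36 FREE]
Op 4: a = realloc(a, 7) -> a = 0; heap: [0-6 ALLOC][7-36 FREE]
Op 5: a = realloc(a, 11) -> a = 0; heap: [0-10 ALLOC][11-36 FREE]
Op 6: b = malloc(6) -> b = 11; heap: [0-10 ALLOC][11-16 ALLOC][17-36 FREE]
Op 7: c = malloc(10) -> c = 17; heap: [0-10 ALLOC][11-16 ALLOC][17-26 ALLOC][27-36 FREE]
Op 8: free(c) -> (freed c); heap: [0-10 ALLOC][11-16 ALLOC][17-36 FREE]
free(b): b = 11 -> block [11-16 ALLOC]; mark free, coalesce with adjacent free neighbors -> [0-10 ALLOC][11-36 FREE]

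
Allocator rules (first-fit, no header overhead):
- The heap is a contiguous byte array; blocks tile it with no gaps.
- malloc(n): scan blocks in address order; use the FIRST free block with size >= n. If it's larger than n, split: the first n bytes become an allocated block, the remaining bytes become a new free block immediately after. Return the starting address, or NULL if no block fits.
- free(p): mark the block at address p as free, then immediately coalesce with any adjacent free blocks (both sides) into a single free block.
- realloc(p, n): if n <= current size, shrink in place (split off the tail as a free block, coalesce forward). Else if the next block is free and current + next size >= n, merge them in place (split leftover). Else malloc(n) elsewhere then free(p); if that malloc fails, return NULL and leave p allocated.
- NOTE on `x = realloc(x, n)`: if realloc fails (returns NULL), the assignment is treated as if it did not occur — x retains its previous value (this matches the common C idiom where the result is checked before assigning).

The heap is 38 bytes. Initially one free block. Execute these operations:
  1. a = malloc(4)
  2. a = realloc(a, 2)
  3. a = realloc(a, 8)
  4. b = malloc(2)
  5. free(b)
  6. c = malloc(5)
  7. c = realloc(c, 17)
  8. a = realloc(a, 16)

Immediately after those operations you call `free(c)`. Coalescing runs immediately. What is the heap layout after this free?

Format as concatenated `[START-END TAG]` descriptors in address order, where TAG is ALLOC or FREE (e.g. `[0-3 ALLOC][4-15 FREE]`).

Op 1: a = malloc(4) -> a = 0; heap: [0-3 ALLOC][4-37 FREE]
Op 2: a = realloc(a, 2) -> a = 0; heap: [0-1 ALLOC][2-37 FREE]
Op 3: a = realloc(a, 8) -> a = 0; heap: [0-7 ALLOC][8-37 FREE]
Op 4: b = malloc(2) -> b = 8; heap: [0-7 ALLOC][8-9 ALLOC][10-37 FREE]
Op 5: free(b) -> (freed b); heap: [0-7 ALLOC][8-37 FREE]
Op 6: c = malloc(5) -> c = 8; heap: [0-7 ALLOC][8-12 ALLOC][13-37 FREE]
Op 7: c = realloc(c, 17) -> c = 8; heap: [0-7 ALLOC][8-24 ALLOC][25-37 FREE]
Op 8: a = realloc(a, 16) -> NULL (a unchanged); heap: [0-7 ALLOC][8-24 ALLOC][25-37 FREE]
free(c): c = 8 -> block [8-24 ALLOC]; mark free, coalesce with adjacent free neighbors -> [0-7 ALLOC][8-37 FREE]

Answer: [0-7 ALLOC][8-37 FREE]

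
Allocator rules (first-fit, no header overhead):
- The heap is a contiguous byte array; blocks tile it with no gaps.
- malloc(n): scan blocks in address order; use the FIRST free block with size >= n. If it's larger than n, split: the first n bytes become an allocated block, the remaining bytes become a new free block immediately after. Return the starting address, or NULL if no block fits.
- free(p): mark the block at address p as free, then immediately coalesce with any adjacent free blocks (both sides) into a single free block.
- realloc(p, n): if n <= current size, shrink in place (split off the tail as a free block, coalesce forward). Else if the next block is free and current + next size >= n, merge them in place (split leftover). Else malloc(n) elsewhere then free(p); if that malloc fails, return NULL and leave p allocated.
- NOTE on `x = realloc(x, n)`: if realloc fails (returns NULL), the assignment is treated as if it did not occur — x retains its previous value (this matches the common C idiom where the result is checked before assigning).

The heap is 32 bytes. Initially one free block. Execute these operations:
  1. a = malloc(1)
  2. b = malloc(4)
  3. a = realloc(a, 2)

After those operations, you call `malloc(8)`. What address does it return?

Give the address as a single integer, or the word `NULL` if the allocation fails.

Op 1: a = malloc(1) -> a = 0; heap: [0-0 ALLOC][1-31 FREE]
Op 2: b = malloc(4) -> b = 1; heap: [0-0 ALLOC][1-4 ALLOC][5-31 FREE]
Op 3: a = realloc(a, 2) -> a = 5; heap: [0-0 FREE][1-4 ALLOC][5-6 ALLOC][7-31 FREE]
malloc(8): first-fit scan over [0-0 FREE][1-4 ALLOC][5-6 ALLOC][7-31 FREE] -> 7

Answer: 7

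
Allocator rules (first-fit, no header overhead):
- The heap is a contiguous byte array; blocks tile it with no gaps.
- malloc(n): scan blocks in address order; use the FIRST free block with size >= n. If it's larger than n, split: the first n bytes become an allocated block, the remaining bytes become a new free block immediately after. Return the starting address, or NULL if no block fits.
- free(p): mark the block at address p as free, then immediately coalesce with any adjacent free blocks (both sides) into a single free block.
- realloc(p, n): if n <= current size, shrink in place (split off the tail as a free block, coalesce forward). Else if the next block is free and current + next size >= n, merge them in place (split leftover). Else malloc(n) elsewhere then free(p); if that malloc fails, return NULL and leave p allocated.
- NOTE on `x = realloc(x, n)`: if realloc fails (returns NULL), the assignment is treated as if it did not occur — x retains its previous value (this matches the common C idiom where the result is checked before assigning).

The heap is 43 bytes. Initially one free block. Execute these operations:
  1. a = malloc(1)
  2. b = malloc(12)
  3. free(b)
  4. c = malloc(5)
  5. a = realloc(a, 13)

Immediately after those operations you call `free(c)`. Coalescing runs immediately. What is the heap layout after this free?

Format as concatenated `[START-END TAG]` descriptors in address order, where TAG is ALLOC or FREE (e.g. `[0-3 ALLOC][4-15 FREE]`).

Op 1: a = malloc(1) -> a = 0; heap: [0-0 ALLOC][1-42 FREE]
Op 2: b = malloc(12) -> b = 1; heap: [0-0 ALLOC][1-12 ALLOC][13-42 FREE]
Op 3: free(b) -> (freed b); heap: [0-0 ALLOC][1-42 FREE]
Op 4: c = malloc(5) -> c = 1; heap: [0-0 ALLOC][1-5 ALLOC][6-42 FREE]
Op 5: a = realloc(a, 13) -> a = 6; heap: [0-0 FREE][1-5 ALLOC][6-18 ALLOC][19-42 FREE]
free(c): c = 1 -> block [1-5 ALLOC]; mark free, coalesce with adjacent free neighbors -> [0-5 FREE][6-18 ALLOC][19-42 FREE]

Answer: [0-5 FREE][6-18 ALLOC][19-42 FREE]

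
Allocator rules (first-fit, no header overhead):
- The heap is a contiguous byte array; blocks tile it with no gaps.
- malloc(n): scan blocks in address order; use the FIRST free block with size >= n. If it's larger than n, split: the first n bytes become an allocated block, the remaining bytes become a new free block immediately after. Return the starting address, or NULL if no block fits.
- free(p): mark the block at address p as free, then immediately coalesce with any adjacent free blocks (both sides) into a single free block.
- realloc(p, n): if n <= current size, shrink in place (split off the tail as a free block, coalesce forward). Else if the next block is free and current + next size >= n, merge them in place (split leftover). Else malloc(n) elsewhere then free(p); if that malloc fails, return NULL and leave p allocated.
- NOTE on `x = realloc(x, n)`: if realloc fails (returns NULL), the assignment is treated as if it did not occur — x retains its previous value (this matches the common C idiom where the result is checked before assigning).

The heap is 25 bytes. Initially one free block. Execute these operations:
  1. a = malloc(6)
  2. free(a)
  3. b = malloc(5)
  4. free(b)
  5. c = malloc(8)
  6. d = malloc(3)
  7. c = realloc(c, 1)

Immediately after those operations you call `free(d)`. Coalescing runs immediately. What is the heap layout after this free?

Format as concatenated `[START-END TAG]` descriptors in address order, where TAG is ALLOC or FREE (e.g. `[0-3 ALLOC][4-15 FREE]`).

Op 1: a = malloc(6) -> a = 0; heap: [0-5 ALLOC][6-24 FREE]
Op 2: free(a) -> (freed a); heap: [0-24 FREE]
Op 3: b = malloc(5) -> b = 0; heap: [0-4 ALLOC][5-24 FREE]
Op 4: free(b) -> (freed b); heap: [0-24 FREE]
Op 5: c = malloc(8) -> c = 0; heap: [0-7 ALLOC][8-24 FREE]
Op 6: d = malloc(3) -> d = 8; heap: [0-7 ALLOC][8-10 ALLOC][11-24 FREE]
Op 7: c = realloc(c, 1) -> c = 0; heap: [0-0 ALLOC][1-7 FREE][8-10 ALLOC][11-24 FREE]
free(d): d = 8 -> block [8-10 ALLOC]; mark free, coalesce with adjacent free neighbors -> [0-0 ALLOC][1-24 FREE]

Answer: [0-0 ALLOC][1-24 FREE]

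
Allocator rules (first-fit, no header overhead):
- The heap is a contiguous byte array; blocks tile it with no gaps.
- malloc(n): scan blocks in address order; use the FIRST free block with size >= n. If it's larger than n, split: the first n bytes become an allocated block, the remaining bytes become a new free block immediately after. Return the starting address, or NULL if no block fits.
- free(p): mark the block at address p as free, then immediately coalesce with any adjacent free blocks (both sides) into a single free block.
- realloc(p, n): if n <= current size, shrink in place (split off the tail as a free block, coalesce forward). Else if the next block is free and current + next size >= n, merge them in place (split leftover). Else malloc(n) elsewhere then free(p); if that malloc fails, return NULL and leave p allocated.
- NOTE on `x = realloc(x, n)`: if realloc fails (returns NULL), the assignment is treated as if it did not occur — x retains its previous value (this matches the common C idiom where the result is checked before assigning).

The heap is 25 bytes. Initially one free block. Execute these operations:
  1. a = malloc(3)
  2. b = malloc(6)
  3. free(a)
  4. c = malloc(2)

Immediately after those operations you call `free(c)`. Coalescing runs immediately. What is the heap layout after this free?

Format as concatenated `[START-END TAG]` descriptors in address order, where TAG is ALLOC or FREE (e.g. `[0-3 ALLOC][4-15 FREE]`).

Op 1: a = malloc(3) -> a = 0; heap: [0-2 ALLOC][3-24 FREE]
Op 2: b = malloc(6) -> b = 3; heap: [0-2 ALLOC][3-8 ALLOC][9-24 FREE]
Op 3: free(a) -> (freed a); heap: [0-2 FREE][3-8 ALLOC][9-24 FREE]
Op 4: c = malloc(2) -> c = 0; heap: [0-1 ALLOC][2-2 FREE][3-8 ALLOC][9-24 FREE]
free(c): c = 0 -> block [0-1 ALLOC]; mark free, coalesce with adjacent free neighbors -> [0-2 FREE][3-8 ALLOC][9-24 FREE]

Answer: [0-2 FREE][3-8 ALLOC][9-24 FREE]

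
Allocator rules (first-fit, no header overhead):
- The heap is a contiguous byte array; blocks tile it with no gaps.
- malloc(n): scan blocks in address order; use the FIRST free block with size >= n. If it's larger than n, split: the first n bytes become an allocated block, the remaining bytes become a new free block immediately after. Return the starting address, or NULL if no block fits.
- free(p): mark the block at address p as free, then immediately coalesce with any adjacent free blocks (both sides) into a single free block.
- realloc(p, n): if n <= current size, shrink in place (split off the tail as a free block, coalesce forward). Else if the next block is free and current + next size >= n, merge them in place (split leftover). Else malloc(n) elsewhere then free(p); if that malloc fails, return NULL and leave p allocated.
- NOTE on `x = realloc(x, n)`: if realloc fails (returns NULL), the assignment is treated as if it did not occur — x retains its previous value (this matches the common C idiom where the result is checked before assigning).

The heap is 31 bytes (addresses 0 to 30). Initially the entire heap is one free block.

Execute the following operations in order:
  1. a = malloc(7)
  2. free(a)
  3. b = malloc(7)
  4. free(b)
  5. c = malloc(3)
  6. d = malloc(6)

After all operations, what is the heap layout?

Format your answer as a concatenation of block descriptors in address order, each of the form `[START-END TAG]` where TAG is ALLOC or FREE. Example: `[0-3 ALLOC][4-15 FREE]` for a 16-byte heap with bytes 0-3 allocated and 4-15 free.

Op 1: a = malloc(7) -> a = 0; heap: [0-6 ALLOC][7-30 FREE]
Op 2: free(a) -> (freed a); heap: [0-30 FREE]
Op 3: b = malloc(7) -> b = 0; heap: [0-6 ALLOC][7-30 FREE]
Op 4: free(b) -> (freed b); heap: [0-30 FREE]
Op 5: c = malloc(3) -> c = 0; heap: [0-2 ALLOC][3-30 FREE]
Op 6: d = malloc(6) -> d = 3; heap: [0-2 ALLOC][3-8 ALLOC][9-30 FREE]

Answer: [0-2 ALLOC][3-8 ALLOC][9-30 FREE]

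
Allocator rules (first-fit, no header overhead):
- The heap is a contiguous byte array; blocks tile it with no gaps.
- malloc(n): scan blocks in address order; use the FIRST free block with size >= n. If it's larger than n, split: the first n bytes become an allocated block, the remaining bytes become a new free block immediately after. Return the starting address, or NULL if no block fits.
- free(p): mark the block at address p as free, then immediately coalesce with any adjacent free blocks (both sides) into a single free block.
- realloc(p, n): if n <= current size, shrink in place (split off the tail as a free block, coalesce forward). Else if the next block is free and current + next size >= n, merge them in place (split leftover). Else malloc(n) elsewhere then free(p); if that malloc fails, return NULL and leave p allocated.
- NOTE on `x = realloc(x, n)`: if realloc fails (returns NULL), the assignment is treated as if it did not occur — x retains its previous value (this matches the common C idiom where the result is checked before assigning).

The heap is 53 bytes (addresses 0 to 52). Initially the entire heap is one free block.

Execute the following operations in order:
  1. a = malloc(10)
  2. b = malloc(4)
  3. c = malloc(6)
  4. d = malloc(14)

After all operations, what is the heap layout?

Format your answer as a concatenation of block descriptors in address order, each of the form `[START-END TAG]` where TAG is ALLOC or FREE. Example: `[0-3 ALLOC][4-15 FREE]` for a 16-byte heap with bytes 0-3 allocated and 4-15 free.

Answer: [0-9 ALLOC][10-13 ALLOC][14-19 ALLOC][20-33 ALLOC][34-52 FREE]

Derivation:
Op 1: a = malloc(10) -> a = 0; heap: [0-9 ALLOC][10-52 FREE]
Op 2: b = malloc(4) -> b = 10; heap: [0-9 ALLOC][10-13 ALLOC][14-52 FREE]
Op 3: c = malloc(6) -> c = 14; heap: [0-9 ALLOC][10-13 ALLOC][14-19 ALLOC][20-52 FREE]
Op 4: d = malloc(14) -> d = 20; heap: [0-9 ALLOC][10-13 ALLOC][14-19 ALLOC][20-33 ALLOC][34-52 FREE]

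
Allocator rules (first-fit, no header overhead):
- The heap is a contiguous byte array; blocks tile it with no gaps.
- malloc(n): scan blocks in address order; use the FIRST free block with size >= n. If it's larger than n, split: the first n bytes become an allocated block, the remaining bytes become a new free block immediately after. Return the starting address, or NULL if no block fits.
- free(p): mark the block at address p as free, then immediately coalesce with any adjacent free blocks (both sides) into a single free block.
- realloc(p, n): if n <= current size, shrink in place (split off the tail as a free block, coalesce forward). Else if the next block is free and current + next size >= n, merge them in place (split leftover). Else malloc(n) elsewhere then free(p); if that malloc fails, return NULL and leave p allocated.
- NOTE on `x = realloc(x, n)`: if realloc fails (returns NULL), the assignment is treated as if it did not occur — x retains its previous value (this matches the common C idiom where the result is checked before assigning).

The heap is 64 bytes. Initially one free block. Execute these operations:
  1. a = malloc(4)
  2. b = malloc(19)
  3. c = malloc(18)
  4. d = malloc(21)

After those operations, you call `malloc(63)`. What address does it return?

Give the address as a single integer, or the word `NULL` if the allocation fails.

Op 1: a = malloc(4) -> a = 0; heap: [0-3 ALLOC][4-63 FREE]
Op 2: b = malloc(19) -> b = 4; heap: [0-3 ALLOC][4-22 ALLOC][23-63 FREE]
Op 3: c = malloc(18) -> c = 23; heap: [0-3 ALLOC][4-22 ALLOC][23-40 ALLOC][41-63 FREE]
Op 4: d = malloc(21) -> d = 41; heap: [0-3 ALLOC][4-22 ALLOC][23-40 ALLOC][41-61 ALLOC][62-63 FREE]
malloc(63): first-fit scan over [0-3 ALLOC][4-22 ALLOC][23-40 ALLOC][41-61 ALLOC][62-63 FREE] -> NULL

Answer: NULL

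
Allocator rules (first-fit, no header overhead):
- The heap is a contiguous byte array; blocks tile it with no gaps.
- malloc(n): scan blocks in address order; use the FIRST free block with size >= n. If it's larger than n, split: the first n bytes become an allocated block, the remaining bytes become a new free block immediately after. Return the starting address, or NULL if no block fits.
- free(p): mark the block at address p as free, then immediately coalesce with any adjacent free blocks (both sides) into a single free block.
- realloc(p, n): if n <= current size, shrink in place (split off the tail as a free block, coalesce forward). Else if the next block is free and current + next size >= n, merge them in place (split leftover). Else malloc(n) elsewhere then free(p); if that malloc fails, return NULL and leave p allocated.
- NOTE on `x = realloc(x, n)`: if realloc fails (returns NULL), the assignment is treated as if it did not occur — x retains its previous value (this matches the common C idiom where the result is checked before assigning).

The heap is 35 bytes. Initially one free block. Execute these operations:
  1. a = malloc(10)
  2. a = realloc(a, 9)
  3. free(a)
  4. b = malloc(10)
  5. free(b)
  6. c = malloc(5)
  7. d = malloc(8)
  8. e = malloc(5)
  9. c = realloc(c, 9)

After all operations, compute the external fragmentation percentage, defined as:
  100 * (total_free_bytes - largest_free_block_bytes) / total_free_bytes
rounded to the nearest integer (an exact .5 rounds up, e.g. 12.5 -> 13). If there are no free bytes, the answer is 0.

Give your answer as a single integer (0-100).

Answer: 38

Derivation:
Op 1: a = malloc(10) -> a = 0; heap: [0-9 ALLOC][10-34 FREE]
Op 2: a = realloc(a, 9) -> a = 0; heap: [0-8 ALLOC][9-34 FREE]
Op 3: free(a) -> (freed a); heap: [0-34 FREE]
Op 4: b = malloc(10) -> b = 0; heap: [0-9 ALLOC][10-34 FREE]
Op 5: free(b) -> (freed b); heap: [0-34 FREE]
Op 6: c = malloc(5) -> c = 0; heap: [0-4 ALLOC][5-34 FREE]
Op 7: d = malloc(8) -> d = 5; heap: [0-4 ALLOC][5-12 ALLOC][13-34 FREE]
Op 8: e = malloc(5) -> e = 13; heap: [0-4 ALLOC][5-12 ALLOC][13-17 ALLOC][18-34 FREE]
Op 9: c = realloc(c, 9) -> c = 18; heap: [0-4 FREE][5-12 ALLOC][13-17 ALLOC][18-26 ALLOC][27-34 FREE]
Free blocks: [5 8] total_free=13 largest=8 -> 100*(13-8)/13 = 500/13 ≈ 38.462 -> rounds to 38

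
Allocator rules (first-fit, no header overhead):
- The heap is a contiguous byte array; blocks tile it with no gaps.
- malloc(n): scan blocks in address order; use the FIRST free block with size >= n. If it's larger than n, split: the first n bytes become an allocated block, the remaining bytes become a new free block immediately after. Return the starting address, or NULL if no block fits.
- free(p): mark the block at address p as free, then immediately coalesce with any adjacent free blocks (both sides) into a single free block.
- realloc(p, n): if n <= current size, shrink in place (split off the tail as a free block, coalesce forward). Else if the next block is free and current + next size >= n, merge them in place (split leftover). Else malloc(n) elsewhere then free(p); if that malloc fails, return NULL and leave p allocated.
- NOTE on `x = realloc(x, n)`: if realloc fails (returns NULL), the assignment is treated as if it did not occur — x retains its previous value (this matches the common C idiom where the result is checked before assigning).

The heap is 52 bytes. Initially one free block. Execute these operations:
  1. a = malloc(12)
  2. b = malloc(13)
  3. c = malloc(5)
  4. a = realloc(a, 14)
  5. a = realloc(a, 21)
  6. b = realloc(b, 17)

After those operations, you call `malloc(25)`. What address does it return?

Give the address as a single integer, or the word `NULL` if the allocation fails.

Answer: NULL

Derivation:
Op 1: a = malloc(12) -> a = 0; heap: [0-11 ALLOC][12-51 FREE]
Op 2: b = malloc(13) -> b = 12; heap: [0-11 ALLOC][12-24 ALLOC][25-51 FREE]
Op 3: c = malloc(5) -> c = 25; heap: [0-11 ALLOC][12-24 ALLOC][25-29 ALLOC][30-51 FREE]
Op 4: a = realloc(a, 14) -> a = 30; heap: [0-11 FREE][12-24 ALLOC][25-29 ALLOC][30-43 ALLOC][44-51 FREE]
Op 5: a = realloc(a, 21) -> a = 30; heap: [0-11 FREE][12-24 ALLOC][25-29 ALLOC][30-50 ALLOC][51-51 FREE]
Op 6: b = realloc(b, 17) -> NULL (b unchanged); heap: [0-11 FREE][12-24 ALLOC][25-29 ALLOC][30-50 ALLOC][51-51 FREE]
malloc(25): first-fit scan over [0-11 FREE][12-24 ALLOC][25-29 ALLOC][30-50 ALLOC][51-51 FREE] -> NULL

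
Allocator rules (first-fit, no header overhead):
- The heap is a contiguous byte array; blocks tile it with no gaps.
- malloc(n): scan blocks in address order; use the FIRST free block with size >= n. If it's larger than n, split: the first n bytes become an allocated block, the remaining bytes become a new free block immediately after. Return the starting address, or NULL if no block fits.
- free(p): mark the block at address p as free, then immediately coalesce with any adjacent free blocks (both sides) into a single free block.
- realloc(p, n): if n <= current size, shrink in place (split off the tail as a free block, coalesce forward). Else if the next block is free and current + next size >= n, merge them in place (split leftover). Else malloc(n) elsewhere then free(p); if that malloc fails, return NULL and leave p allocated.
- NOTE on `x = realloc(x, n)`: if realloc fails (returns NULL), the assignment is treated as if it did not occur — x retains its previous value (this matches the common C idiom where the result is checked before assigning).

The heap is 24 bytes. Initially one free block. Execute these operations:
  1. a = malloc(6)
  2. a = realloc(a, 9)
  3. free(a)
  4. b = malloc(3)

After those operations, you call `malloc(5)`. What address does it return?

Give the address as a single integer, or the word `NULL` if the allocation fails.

Answer: 3

Derivation:
Op 1: a = malloc(6) -> a = 0; heap: [0-5 ALLOC][6-23 FREE]
Op 2: a = realloc(a, 9) -> a = 0; heap: [0-8 ALLOC][9-23 FREE]
Op 3: free(a) -> (freed a); heap: [0-23 FREE]
Op 4: b = malloc(3) -> b = 0; heap: [0-2 ALLOC][3-23 FREE]
malloc(5): first-fit scan over [0-2 ALLOC][3-23 FREE] -> 3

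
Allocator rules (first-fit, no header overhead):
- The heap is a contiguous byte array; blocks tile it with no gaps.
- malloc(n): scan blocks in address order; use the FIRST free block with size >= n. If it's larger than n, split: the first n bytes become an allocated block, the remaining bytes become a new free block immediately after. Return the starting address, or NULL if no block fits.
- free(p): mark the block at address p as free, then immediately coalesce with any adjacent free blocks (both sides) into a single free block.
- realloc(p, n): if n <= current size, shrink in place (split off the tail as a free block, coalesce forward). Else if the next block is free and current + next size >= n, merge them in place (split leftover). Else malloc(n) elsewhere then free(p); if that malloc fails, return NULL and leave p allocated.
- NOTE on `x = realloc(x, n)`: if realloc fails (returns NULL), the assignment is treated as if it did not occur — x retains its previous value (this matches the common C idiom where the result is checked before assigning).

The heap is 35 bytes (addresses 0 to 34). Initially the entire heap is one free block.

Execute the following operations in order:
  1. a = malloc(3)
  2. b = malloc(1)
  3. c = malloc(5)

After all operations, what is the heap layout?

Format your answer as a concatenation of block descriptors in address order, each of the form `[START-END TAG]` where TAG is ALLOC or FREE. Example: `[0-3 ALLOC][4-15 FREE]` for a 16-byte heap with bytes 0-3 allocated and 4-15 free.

Answer: [0-2 ALLOC][3-3 ALLOC][4-8 ALLOC][9-34 FREE]

Derivation:
Op 1: a = malloc(3) -> a = 0; heap: [0-2 ALLOC][3-34 FREE]
Op 2: b = malloc(1) -> b = 3; heap: [0-2 ALLOC][3-3 ALLOC][4-34 FREE]
Op 3: c = malloc(5) -> c = 4; heap: [0-2 ALLOC][3-3 ALLOC][4-8 ALLOC][9-34 FREE]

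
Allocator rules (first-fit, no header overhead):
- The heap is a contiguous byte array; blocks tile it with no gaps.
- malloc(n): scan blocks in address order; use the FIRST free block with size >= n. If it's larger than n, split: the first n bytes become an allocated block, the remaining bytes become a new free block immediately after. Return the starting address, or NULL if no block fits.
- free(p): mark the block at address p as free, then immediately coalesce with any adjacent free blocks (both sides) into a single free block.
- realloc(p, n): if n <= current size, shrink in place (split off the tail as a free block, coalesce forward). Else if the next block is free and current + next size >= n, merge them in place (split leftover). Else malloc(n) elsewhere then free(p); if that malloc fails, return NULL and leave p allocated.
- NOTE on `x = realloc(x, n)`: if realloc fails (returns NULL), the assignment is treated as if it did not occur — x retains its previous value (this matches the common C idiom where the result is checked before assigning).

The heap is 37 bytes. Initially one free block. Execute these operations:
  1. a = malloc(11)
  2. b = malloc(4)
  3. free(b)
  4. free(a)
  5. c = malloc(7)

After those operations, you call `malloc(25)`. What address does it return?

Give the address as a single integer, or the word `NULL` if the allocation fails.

Op 1: a = malloc(11) -> a = 0; heap: [0-10 ALLOC][11-36 FREE]
Op 2: b = malloc(4) -> b = 11; heap: [0-10 ALLOC][11-14 ALLOC][15-36 FREE]
Op 3: free(b) -> (freed b); heap: [0-10 ALLOC][11-36 FREE]
Op 4: free(a) -> (freed a); heap: [0-36 FREE]
Op 5: c = malloc(7) -> c = 0; heap: [0-6 ALLOC][7-36 FREE]
malloc(25): first-fit scan over [0-6 ALLOC][7-36 FREE] -> 7

Answer: 7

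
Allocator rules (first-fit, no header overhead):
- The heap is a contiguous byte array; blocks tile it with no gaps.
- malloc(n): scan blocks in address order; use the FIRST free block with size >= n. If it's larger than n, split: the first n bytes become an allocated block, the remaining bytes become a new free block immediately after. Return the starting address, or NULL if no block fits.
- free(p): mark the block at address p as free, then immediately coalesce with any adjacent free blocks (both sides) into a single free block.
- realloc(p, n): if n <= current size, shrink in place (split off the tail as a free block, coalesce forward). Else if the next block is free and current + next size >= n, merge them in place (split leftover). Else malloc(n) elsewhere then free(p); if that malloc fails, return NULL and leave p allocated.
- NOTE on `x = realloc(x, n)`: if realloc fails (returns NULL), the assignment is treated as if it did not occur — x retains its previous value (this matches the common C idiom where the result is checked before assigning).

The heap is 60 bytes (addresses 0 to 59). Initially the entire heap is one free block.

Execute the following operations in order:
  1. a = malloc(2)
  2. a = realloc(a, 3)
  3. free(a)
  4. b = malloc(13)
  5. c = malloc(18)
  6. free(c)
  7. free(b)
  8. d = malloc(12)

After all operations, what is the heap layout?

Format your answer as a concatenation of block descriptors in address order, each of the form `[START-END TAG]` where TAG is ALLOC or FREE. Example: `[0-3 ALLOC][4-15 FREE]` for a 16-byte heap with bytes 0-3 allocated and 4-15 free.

Answer: [0-11 ALLOC][12-59 FREE]

Derivation:
Op 1: a = malloc(2) -> a = 0; heap: [0-1 ALLOC][2-59 FREE]
Op 2: a = realloc(a, 3) -> a = 0; heap: [0-2 ALLOC][3-59 FREE]
Op 3: free(a) -> (freed a); heap: [0-59 FREE]
Op 4: b = malloc(13) -> b = 0; heap: [0-12 ALLOC][13-59 FREE]
Op 5: c = malloc(18) -> c = 13; heap: [0-12 ALLOC][13-30 ALLOC][31-59 FREE]
Op 6: free(c) -> (freed c); heap: [0-12 ALLOC][13-59 FREE]
Op 7: free(b) -> (freed b); heap: [0-59 FREE]
Op 8: d = malloc(12) -> d = 0; heap: [0-11 ALLOC][12-59 FREE]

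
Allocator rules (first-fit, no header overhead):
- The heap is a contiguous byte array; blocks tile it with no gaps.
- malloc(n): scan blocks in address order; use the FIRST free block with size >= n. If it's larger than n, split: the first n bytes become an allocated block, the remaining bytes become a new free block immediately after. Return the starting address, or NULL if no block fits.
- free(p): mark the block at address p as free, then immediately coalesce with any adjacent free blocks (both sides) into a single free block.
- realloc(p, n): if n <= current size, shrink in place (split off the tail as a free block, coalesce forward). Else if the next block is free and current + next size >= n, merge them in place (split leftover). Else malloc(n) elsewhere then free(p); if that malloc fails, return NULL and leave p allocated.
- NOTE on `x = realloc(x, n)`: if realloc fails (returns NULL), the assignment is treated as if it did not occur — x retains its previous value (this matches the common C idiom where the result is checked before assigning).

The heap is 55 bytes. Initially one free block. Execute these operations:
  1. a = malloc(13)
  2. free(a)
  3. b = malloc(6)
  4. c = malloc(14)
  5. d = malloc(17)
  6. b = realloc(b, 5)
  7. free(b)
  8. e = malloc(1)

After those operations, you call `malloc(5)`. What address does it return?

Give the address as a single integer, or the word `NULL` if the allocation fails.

Op 1: a = malloc(13) -> a = 0; heap: [0-12 ALLOC][13-54 FREE]
Op 2: free(a) -> (freed a); heap: [0-54 FREE]
Op 3: b = malloc(6) -> b = 0; heap: [0-5 ALLOC][6-54 FREE]
Op 4: c = malloc(14) -> c = 6; heap: [0-5 ALLOC][6-19 ALLOC][20-54 FREE]
Op 5: d = malloc(17) -> d = 20; heap: [0-5 ALLOC][6-19 ALLOC][20-36 ALLOC][37-54 FREE]
Op 6: b = realloc(b, 5) -> b = 0; heap: [0-4 ALLOC][5-5 FREE][6-19 ALLOC][20-36 ALLOC][37-54 FREE]
Op 7: free(b) -> (freed b); heap: [0-5 FREE][6-19 ALLOC][20-36 ALLOC][37-54 FREE]
Op 8: e = malloc(1) -> e = 0; heap: [0-0 ALLOC][1-5 FREE][6-19 ALLOC][20-36 ALLOC][37-54 FREE]
malloc(5): first-fit scan over [0-0 ALLOC][1-5 FREE][6-19 ALLOC][20-36 ALLOC][37-54 FREE] -> 1

Answer: 1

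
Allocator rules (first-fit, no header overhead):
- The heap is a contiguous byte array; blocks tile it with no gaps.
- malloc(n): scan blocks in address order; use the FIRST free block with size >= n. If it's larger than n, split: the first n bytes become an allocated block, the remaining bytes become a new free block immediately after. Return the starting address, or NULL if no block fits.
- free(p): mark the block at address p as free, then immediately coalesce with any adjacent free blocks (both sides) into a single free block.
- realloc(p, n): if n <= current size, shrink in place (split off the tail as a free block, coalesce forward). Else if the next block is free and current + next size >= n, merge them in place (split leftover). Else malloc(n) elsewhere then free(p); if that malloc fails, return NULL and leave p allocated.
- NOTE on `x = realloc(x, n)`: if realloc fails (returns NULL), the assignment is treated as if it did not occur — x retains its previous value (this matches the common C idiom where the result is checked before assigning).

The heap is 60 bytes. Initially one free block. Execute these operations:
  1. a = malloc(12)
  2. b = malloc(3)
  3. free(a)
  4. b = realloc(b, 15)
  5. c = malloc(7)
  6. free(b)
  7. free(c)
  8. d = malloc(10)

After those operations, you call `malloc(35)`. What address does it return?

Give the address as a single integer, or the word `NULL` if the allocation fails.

Op 1: a = malloc(12) -> a = 0; heap: [0-11 ALLOC][12-59 FREE]
Op 2: b = malloc(3) -> b = 12; heap: [0-11 ALLOC][12-14 ALLOC][15-59 FREE]
Op 3: free(a) -> (freed a); heap: [0-11 FREE][12-14 ALLOC][15-59 FREE]
Op 4: b = realloc(b, 15) -> b = 12; heap: [0-11 FREE][12-26 ALLOC][27-59 FREE]
Op 5: c = malloc(7) -> c = 0; heap: [0-6 ALLOC][7-11 FREE][12-26 ALLOC][27-59 FREE]
Op 6: free(b) -> (freed b); heap: [0-6 ALLOC][7-59 FREE]
Op 7: free(c) -> (freed c); heap: [0-59 FREE]
Op 8: d = malloc(10) -> d = 0; heap: [0-9 ALLOC][10-59 FREE]
malloc(35): first-fit scan over [0-9 ALLOC][10-59 FREE] -> 10

Answer: 10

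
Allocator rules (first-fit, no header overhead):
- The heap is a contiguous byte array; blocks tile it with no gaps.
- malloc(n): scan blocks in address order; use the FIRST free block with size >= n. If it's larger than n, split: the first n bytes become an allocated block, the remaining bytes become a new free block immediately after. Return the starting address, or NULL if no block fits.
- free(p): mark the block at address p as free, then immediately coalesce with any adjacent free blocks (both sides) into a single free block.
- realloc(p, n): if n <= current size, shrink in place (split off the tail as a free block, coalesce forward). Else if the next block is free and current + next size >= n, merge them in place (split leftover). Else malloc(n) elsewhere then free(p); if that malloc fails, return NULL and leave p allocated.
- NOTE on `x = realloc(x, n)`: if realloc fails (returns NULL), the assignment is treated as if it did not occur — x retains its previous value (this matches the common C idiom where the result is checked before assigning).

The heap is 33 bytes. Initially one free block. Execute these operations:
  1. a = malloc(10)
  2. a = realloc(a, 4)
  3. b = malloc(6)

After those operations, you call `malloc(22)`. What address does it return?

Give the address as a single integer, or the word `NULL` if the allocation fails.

Op 1: a = malloc(10) -> a = 0; heap: [0-9 ALLOC][10-32 FREE]
Op 2: a = realloc(a, 4) -> a = 0; heap: [0-3 ALLOC][4-32 FREE]
Op 3: b = malloc(6) -> b = 4; heap: [0-3 ALLOC][4-9 ALLOC][10-32 FREE]
malloc(22): first-fit scan over [0-3 ALLOC][4-9 ALLOC][10-32 FREE] -> 10

Answer: 10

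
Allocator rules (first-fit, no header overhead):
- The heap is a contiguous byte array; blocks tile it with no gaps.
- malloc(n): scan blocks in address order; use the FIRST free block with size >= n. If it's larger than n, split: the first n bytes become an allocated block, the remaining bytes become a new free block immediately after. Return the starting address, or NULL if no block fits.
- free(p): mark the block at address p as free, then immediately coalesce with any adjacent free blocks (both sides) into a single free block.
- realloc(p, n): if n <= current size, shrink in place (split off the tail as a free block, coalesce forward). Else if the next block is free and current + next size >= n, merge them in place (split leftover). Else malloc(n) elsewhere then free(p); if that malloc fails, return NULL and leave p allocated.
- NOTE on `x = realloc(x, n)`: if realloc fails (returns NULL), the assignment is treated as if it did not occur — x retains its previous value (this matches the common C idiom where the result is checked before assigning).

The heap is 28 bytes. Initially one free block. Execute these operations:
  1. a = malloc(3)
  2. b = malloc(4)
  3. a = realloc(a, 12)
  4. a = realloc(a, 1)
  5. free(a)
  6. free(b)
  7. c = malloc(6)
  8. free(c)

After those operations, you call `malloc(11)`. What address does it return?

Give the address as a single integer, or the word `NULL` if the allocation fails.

Op 1: a = malloc(3) -> a = 0; heap: [0-2 ALLOC][3-27 FREE]
Op 2: b = malloc(4) -> b = 3; heap: [0-2 ALLOC][3-6 ALLOC][7-27 FREE]
Op 3: a = realloc(a, 12) -> a = 7; heap: [0-2 FREE][3-6 ALLOC][7-18 ALLOC][19-27 FREE]
Op 4: a = realloc(a, 1) -> a = 7; heap: [0-2 FREE][3-6 ALLOC][7-7 ALLOC][8-27 FREE]
Op 5: free(a) -> (freed a); heap: [0-2 FREE][3-6 ALLOC][7-27 FREE]
Op 6: free(b) -> (freed b); heap: [0-27 FREE]
Op 7: c = malloc(6) -> c = 0; heap: [0-5 ALLOC][6-27 FREE]
Op 8: free(c) -> (freed c); heap: [0-27 FREE]
malloc(11): first-fit scan over [0-27 FREE] -> 0

Answer: 0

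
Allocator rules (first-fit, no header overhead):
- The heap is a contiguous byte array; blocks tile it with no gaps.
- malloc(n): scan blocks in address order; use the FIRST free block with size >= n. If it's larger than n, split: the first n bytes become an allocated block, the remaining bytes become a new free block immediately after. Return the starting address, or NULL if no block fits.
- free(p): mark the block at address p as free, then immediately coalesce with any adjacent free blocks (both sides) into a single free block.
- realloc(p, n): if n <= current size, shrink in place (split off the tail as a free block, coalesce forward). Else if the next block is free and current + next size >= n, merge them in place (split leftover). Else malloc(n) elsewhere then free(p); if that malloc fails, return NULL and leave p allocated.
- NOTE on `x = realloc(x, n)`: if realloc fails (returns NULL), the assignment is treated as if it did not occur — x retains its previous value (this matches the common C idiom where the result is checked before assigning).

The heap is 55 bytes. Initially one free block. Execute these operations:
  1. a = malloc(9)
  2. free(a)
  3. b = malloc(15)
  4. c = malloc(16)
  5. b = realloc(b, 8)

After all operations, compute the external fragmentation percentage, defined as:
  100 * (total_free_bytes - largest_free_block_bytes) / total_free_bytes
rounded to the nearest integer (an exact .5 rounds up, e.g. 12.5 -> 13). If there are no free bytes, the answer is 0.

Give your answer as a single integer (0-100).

Answer: 23

Derivation:
Op 1: a = malloc(9) -> a = 0; heap: [0-8 ALLOC][9-54 FREE]
Op 2: free(a) -> (freed a); heap: [0-54 FREE]
Op 3: b = malloc(15) -> b = 0; heap: [0-14 ALLOC][15-54 FREE]
Op 4: c = malloc(16) -> c = 15; heap: [0-14 ALLOC][15-30 ALLOC][31-54 FREE]
Op 5: b = realloc(b, 8) -> b = 0; heap: [0-7 ALLOC][8-14 FREE][15-30 ALLOC][31-54 FREE]
Free blocks: [7 24] total_free=31 largest=24 -> 100*(31-24)/31 = 700/31 ≈ 22.581 -> rounds to 23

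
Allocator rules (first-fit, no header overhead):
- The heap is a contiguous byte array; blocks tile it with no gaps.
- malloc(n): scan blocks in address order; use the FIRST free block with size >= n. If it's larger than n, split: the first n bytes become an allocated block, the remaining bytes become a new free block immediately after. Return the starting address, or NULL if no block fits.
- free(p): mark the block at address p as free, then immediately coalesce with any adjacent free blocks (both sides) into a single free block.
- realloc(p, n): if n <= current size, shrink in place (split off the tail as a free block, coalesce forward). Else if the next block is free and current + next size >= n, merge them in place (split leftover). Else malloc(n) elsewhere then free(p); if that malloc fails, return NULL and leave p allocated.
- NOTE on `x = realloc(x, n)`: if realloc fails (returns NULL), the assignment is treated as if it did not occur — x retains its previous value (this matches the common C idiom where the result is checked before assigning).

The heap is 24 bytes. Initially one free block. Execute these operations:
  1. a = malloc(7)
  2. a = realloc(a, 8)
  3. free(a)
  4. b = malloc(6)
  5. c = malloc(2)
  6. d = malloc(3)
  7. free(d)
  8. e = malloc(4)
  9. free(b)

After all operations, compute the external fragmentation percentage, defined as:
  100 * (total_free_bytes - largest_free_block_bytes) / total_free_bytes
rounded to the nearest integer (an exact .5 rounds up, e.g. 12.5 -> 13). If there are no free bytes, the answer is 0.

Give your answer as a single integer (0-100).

Answer: 33

Derivation:
Op 1: a = malloc(7) -> a = 0; heap: [0-6 ALLOC][7-23 FREE]
Op 2: a = realloc(a, 8) -> a = 0; heap: [0-7 ALLOC][8-23 FREE]
Op 3: free(a) -> (freed a); heap: [0-23 FREE]
Op 4: b = malloc(6) -> b = 0; heap: [0-5 ALLOC][6-23 FREE]
Op 5: c = malloc(2) -> c = 6; heap: [0-5 ALLOC][6-7 ALLOC][8-23 FREE]
Op 6: d = malloc(3) -> d = 8; heap: [0-5 ALLOC][6-7 ALLOC][8-10 ALLOC][11-23 FREE]
Op 7: free(d) -> (freed d); heap: [0-5 ALLOC][6-7 ALLOC][8-23 FREE]
Op 8: e = malloc(4) -> e = 8; heap: [0-5 ALLOC][6-7 ALLOC][8-11 ALLOC][12-23 FREE]
Op 9: free(b) -> (freed b); heap: [0-5 FREE][6-7 ALLOC][8-11 ALLOC][12-23 FREE]
Free blocks: [6 12] total_free=18 largest=12 -> 100*(18-12)/18 = 600/18 ≈ 33.333 -> rounds to 33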